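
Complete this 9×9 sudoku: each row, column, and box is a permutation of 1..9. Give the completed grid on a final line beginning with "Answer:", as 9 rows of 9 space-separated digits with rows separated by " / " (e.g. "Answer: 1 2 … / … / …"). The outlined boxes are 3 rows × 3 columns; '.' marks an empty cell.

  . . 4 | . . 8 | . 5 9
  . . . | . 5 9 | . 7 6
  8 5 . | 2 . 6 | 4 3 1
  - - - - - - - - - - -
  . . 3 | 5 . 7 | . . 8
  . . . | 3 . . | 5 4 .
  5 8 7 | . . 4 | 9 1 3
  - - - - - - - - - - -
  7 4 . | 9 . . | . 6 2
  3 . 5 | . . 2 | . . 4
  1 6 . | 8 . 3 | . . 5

Step 1. [r2c1∈{2}] r2c1 is down to just 2 ⇒ r2c1=2.
Step 2. [r7c5∈{1}] nothing but 1 survives at r7c5, so r7c5=1.
Step 3. [r5c3∈{1,2,6,9}] across col 3, 6 lands solely at r5c3 ⇒ r5c3=6.
Step 4. [r4c2∈{1,2,9}] 1 has one home in row 4: r4c2, so r4c2=1.
Step 5. [r3c5∈{7}] r3c5 has the single candidate 7, so r3c5=7.
Step 6. [r6c5∈{2,6}] in row 6, 2 fits only at r6c5 ⇒ r6c5=2.
Step 7. [r5c1∈{9}] r5c1 has the single candidate 9 ⇒ r5c1=9.
Step 8. [r8c8∈{8,9}] in col 8, 8 fits only at r8c8 ⇒ r8c8=8.
Step 9. [r6c4∈{6}] nothing but 6 survives at r6c4. So r6c4=6.
Step 10. [r1c2∈{3,7}] across row 1, 7 lands solely at r1c2 ⇒ r1c2=7.
Step 11. [r4c7∈{2,6}] row 4 places 6 nowhere but r4c7. So r4c7=6.
Step 12. [r8c7∈{1,7}] row 8 places 1 nowhere but r8c7, so r8c7=1.
Step 13. [r3c3∈{9}] r3c3's peers cover all but 9. So r3c3=9.
Step 14. [r2c3∈{1}] nothing but 1 survives at r2c3. So r2c3=1.
Step 15. [r4c8∈{2}] nothing but 2 survives at r4c8. So r4c8=2.
Step 16. [r9c5∈{4}] r9c5's peers cover all but 4 ⇒ r9c5=4.
Step 17. [r4c1∈{4}] nothing but 4 survives at r4c1 ⇒ r4c1=4.
Step 18. [r1c1∈{6}] r1c1 is down to just 6 ⇒ r1c1=6.
Step 19. [r7c6∈{5}] nothing but 5 survives at r7c6 ⇒ r7c6=5.
Step 20. [r7c7∈{3}] only 3 remains possible at r7c7 ⇒ r7c7=3.
Step 21. [r1c4∈{1}] only 1 remains possible at r1c4, so r1c4=1.
Step 22. [r5c5∈{8}] r5c5 is down to just 8 ⇒ r5c5=8.
Step 23. [r9c3∈{2}] r9c3 has the single candidate 2 ⇒ r9c3=2.
Step 24. [r9c7∈{7}] only 7 remains possible at r9c7. So r9c7=7.
Step 25. [r8c4∈{7}] r8c4 has the single candidate 7, so r8c4=7.
Step 26. [r7c3∈{8}] r7c3 has the single candidate 8 ⇒ r7c3=8.
Step 27. [r5c2∈{2}] only 2 remains possible at r5c2 ⇒ r5c2=2.
Step 28. [r4c5∈{9}] only 9 remains possible at r4c5 ⇒ r4c5=9.
Step 29. [r5c6∈{1}] only 1 remains possible at r5c6. So r5c6=1.
Step 30. [r8c5∈{6}] only 6 remains possible at r8c5 ⇒ r8c5=6.
Step 31. [r5c9∈{7}] r5c9's peers cover all but 7, so r5c9=7.
Step 32. [r2c4∈{4}] nothing but 4 survives at r2c4, so r2c4=4.
Step 33. [r2c7∈{8}] nothing but 8 survives at r2c7 ⇒ r2c7=8.
Step 34. [r9c8∈{9}] r9c8 has the single candidate 9. So r9c8=9.
Step 35. [r1c7∈{2}] nothing but 2 survives at r1c7 ⇒ r1c7=2.
Step 36. [r1c5∈{3}] r1c5 is down to just 3 ⇒ r1c5=3.
Step 37. [r2c2∈{3}] r2c2's peers cover all but 3 ⇒ r2c2=3.
Step 38. [r8c2∈{9}] r8c2's peers cover all but 9 ⇒ r8c2=9.

Answer: 6 7 4 1 3 8 2 5 9 / 2 3 1 4 5 9 8 7 6 / 8 5 9 2 7 6 4 3 1 / 4 1 3 5 9 7 6 2 8 / 9 2 6 3 8 1 5 4 7 / 5 8 7 6 2 4 9 1 3 / 7 4 8 9 1 5 3 6 2 / 3 9 5 7 6 2 1 8 4 / 1 6 2 8 4 3 7 9 5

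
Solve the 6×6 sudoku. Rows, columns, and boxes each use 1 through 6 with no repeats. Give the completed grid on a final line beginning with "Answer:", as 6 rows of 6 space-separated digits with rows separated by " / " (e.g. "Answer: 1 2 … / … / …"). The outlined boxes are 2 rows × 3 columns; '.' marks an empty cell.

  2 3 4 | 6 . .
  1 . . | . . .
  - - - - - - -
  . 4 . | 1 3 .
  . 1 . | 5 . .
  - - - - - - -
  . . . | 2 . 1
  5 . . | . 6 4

Step 1. [r3c1∈{6}] only 6 remains possible at r3c1 ⇒ r3c1=6.
Step 2. [r2c2∈{5,6}] across col 2, 5 lands solely at r2c2, so r2c2=5.
Step 3. [r3c6∈{2}] r3c6 has the single candidate 2, so r3c6=2.
Step 4. [r4c1∈{3}] nothing but 3 survives at r4c1. So r4c1=3.
Step 5. [r2c4∈{3,4}] in col 4, 4 fits only at r2c4. So r2c4=4.
Step 6. [r5c3∈{3,6}] 3 has one home in row 5: r5c3 ⇒ r5c3=3.
Step 7. [r5c5∈{5}] r5c5 has the single candidate 5 ⇒ r5c5=5.
Step 8. [r6c3∈{1,2}] row 6 places 1 nowhere but r6c3. So r6c3=1.
Step 9. [r2c3∈{6}] r2c3's peers cover all but 6, so r2c3=6.
Step 10. [r1c6∈{5}] r1c6 is down to just 5 ⇒ r1c6=5.
Step 11. [r5c1∈{4}] r5c1 is down to just 4. So r5c1=4.
Step 12. [r2c6∈{3}] nothing but 3 survives at r2c6, so r2c6=3.
Step 13. [r4c6∈{6}] r4c6 has the single candidate 6. So r4c6=6.
Step 14. [r5c2∈{6}] r5c2's peers cover all but 6. So r5c2=6.
Step 15. [r6c2∈{2}] r6c2 has the single candidate 2 ⇒ r6c2=2.
Step 16. [r2c5∈{2}] only 2 remains possible at r2c5. So r2c5=2.
Step 17. [r4c3∈{2}] r4c3's peers cover all but 2 ⇒ r4c3=2.
Step 18. [r3c3∈{5}] nothing but 5 survives at r3c3. So r3c3=5.
Step 19. [r6c4∈{3}] r6c4 is down to just 3 ⇒ r6c4=3.
Step 20. [r1c5∈{1}] r1c5's peers cover all but 1 ⇒ r1c5=1.
Step 21. [r4c5∈{4}] only 4 remains possible at r4c5, so r4c5=4.

Answer: 2 3 4 6 1 5 / 1 5 6 4 2 3 / 6 4 5 1 3 2 / 3 1 2 5 4 6 / 4 6 3 2 5 1 / 5 2 1 3 6 4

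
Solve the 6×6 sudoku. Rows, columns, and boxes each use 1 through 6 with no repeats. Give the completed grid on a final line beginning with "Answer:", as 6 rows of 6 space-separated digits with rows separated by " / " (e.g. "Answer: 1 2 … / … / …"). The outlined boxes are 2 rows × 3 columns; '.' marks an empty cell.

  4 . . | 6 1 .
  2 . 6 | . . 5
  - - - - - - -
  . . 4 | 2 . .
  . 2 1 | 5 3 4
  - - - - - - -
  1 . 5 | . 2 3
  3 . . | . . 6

Step 1. [r5c4∈{4}] r5c4 is down to just 4 ⇒ r5c4=4.
Step 2. [r3c2∈{3,5,6}] across row 3, 3 lands solely at r3c2. So r3c2=3.
Step 3. [r3c5∈{6}] r3c5 is down to just 6. So r3c5=6.
Step 4. [r6c2∈{4}] r6c2 is down to just 4, so r6c2=4.
Step 5. [r2c5∈{4}] r2c5 is down to just 4, so r2c5=4.
Step 6. [r6c3∈{2}] nothing but 2 survives at r6c3. So r6c3=2.
Step 7. [r1c6∈{2}] r1c6 has the single candidate 2. So r1c6=2.
Step 8. [r1c2∈{5}] r1c2's peers cover all but 5, so r1c2=5.
Step 9. [r3c6∈{1}] only 1 remains possible at r3c6. So r3c6=1.
Step 10. [r2c2∈{1}] nothing but 1 survives at r2c2, so r2c2=1.
Step 11. [r4c1∈{6}] r4c1 has the single candidate 6, so r4c1=6.
Step 12. [r5c2∈{6}] nothing but 6 survives at r5c2, so r5c2=6.
Step 13. [r1c3∈{3}] only 3 remains possible at r1c3, so r1c3=3.
Step 14. [r3c1∈{5}] only 5 remains possible at r3c1 ⇒ r3c1=5.
Step 15. [r6c4∈{1}] only 1 remains possible at r6c4. So r6c4=1.
Step 16. [r2c4∈{3}] nothing but 3 survives at r2c4 ⇒ r2c4=3.
Step 17. [r6c5∈{5}] r6c5 has the single candidate 5 ⇒ r6c5=5.

Answer: 4 5 3 6 1 2 / 2 1 6 3 4 5 / 5 3 4 2 6 1 / 6 2 1 5 3 4 / 1 6 5 4 2 3 / 3 4 2 1 5 6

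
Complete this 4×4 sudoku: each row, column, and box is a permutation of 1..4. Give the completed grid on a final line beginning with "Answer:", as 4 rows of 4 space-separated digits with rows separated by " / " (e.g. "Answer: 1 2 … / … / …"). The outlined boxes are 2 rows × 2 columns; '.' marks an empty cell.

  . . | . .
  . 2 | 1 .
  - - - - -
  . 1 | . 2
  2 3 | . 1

Step 1. [r1c2∈{4}] r1c2 is down to just 4 ⇒ r1c2=4.
Step 2. [r1c4∈{3}] r1c4 has the single candidate 3, so r1c4=3.
Step 3. [r3c1∈{4}] r3c1's peers cover all but 4, so r3c1=4.
Step 4. [r1c3∈{2}] r1c3 has the single candidate 2 ⇒ r1c3=2.
Step 5. [r4c3∈{4}] nothing but 4 survives at r4c3 ⇒ r4c3=4.
Step 6. [r3c3∈{3}] r3c3 is down to just 3. So r3c3=3.
Step 7. [r1c1∈{1}] r1c1's peers cover all but 1 ⇒ r1c1=1.
Step 8. [r2c4∈{4}] r2c4's peers cover all but 4 ⇒ r2c4=4.
Step 9. [r2c1∈{3}] r2c1's peers cover all but 3. So r2c1=3.

Answer: 1 4 2 3 / 3 2 1 4 / 4 1 3 2 / 2 3 4 1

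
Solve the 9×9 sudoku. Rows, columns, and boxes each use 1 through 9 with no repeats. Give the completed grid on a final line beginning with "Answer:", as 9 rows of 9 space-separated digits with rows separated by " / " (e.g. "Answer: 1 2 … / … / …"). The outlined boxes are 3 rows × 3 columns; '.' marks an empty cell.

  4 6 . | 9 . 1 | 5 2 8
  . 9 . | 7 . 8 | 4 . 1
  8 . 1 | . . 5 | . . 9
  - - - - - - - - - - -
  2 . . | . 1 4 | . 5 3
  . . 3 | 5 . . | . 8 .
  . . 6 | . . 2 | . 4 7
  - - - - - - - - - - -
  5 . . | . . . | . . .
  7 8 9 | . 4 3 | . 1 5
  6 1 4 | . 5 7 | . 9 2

Step 1. [r8c7∈{6}] r8c7 has the single candidate 6, so r8c7=6.
Step 2. [r4c4∈{6,8}] across row 4, 6 lands solely at r4c4. So r4c4=6.
Step 3. [r5c6∈{9}] r5c6 has the single candidate 9. So r5c6=9.
Step 4. [r9c4∈{8}] only 8 remains possible at r9c4. So r9c4=8.
Step 5. [r1c5∈{3}] r1c5 is down to just 3, so r1c5=3.
Step 6. [r7c3∈{2}] r7c3's peers cover all but 2. So r7c3=2.
Step 7. [r3c2∈{2,3,7}] col 2 places 2 nowhere but r3c2 ⇒ r3c2=2.
Step 8. [r3c5∈{6}] nothing but 6 survives at r3c5 ⇒ r3c5=6.
Step 9. [r9c7∈{3}] r9c7's peers cover all but 3, so r9c7=3.
Step 10. [r5c1∈{1}] r5c1's peers cover all but 1 ⇒ r5c1=1.
Step 11. [r3c7∈{7}] only 7 remains possible at r3c7 ⇒ r3c7=7.
Step 12. [r4c2∈{7}] only 7 remains possible at r4c2, so r4c2=7.
Step 13. [r2c1∈{3}] nothing but 3 survives at r2c1, so r2c1=3.
Step 14. [r6c7∈{1,9}] r6c7 is the only open cell in row 6 admitting 1, so r6c7=1.
Step 15. [r5c2∈{4}] r5c2 is down to just 4, so r5c2=4.
Step 16. [r7c9∈{4}] r7c9 has the single candidate 4 ⇒ r7c9=4.
Step 17. [r5c5∈{7}] nothing but 7 survives at r5c5 ⇒ r5c5=7.
Step 18. [r2c8∈{6}] r2c8 has the single candidate 6 ⇒ r2c8=6.
Step 19. [r2c5∈{2}] r2c5's peers cover all but 2, so r2c5=2.
Step 20. [r6c4∈{3}] nothing but 3 survives at r6c4 ⇒ r6c4=3.
Step 21. [r1c3∈{7}] r1c3 has the single candidate 7. So r1c3=7.
Step 22. [r3c4∈{4}] nothing but 4 survives at r3c4. So r3c4=4.
Step 23. [r7c2∈{3}] nothing but 3 survives at r7c2 ⇒ r7c2=3.
Step 24. [r6c1∈{9}] nothing but 9 survives at r6c1, so r6c1=9.
Step 25. [r5c9∈{6}] r5c9 has the single candidate 6, so r5c9=6.
Step 26. [r4c3∈{8}] r4c3 has the single candidate 8, so r4c3=8.
Step 27. [r7c7∈{8}] nothing but 8 survives at r7c7, so r7c7=8.
Step 28. [r7c8∈{7}] r7c8's peers cover all but 7, so r7c8=7.
Step 29. [r4c7∈{9}] only 9 remains possible at r4c7. So r4c7=9.
Step 30. [r7c4∈{1}] r7c4 is down to just 1 ⇒ r7c4=1.
Step 31. [r7c6∈{6}] r7c6's peers cover all but 6. So r7c6=6.
Step 32. [r8c4∈{2}] r8c4 has the single candidate 2, so r8c4=2.
Step 33. [r7c5∈{9}] r7c5's peers cover all but 9, so r7c5=9.
Step 34. [r2c3∈{5}] only 5 remains possible at r2c3 ⇒ r2c3=5.
Step 35. [r6c5∈{8}] only 8 remains possible at r6c5. So r6c5=8.
Step 36. [r3c8∈{3}] r3c8 is down to just 3 ⇒ r3c8=3.
Step 37. [r5c7∈{2}] r5c7 is down to just 2. So r5c7=2.
Step 38. [r6c2∈{5}] only 5 remains possible at r6c2 ⇒ r6c2=5.

Answer: 4 6 7 9 3 1 5 2 8 / 3 9 5 7 2 8 4 6 1 / 8 2 1 4 6 5 7 3 9 / 2 7 8 6 1 4 9 5 3 / 1 4 3 5 7 9 2 8 6 / 9 5 6 3 8 2 1 4 7 / 5 3 2 1 9 6 8 7 4 / 7 8 9 2 4 3 6 1 5 / 6 1 4 8 5 7 3 9 2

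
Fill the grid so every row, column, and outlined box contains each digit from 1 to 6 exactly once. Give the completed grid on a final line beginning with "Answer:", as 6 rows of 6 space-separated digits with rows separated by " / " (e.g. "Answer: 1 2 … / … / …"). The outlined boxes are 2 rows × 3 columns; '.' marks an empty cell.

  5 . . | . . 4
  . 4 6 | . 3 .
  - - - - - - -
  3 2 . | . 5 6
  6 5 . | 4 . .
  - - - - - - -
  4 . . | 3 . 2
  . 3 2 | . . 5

Step 1. [r3c4∈{1}] r3c4's peers cover all but 1 ⇒ r3c4=1.
Step 2. [r1c2∈{1}] only 1 remains possible at r1c2. So r1c2=1.
Step 3. [r6c4∈{6}] r6c4 has the single candidate 6, so r6c4=6.
Step 4. [r1c4∈{2}] r1c4 has the single candidate 2 ⇒ r1c4=2.
Step 5. [r6c1∈{1}] only 1 remains possible at r6c1. So r6c1=1.
Step 6. [r5c2∈{6}] r5c2 has the single candidate 6. So r5c2=6.
Step 7. [r4c5∈{2}] r4c5 is down to just 2, so r4c5=2.
Step 8. [r5c5∈{1}] r5c5 has the single candidate 1. So r5c5=1.
Step 9. [r2c1∈{2}] r2c1's peers cover all but 2 ⇒ r2c1=2.
Step 10. [r6c5∈{4}] only 4 remains possible at r6c5. So r6c5=4.
Step 11. [r2c4∈{5}] r2c4 is down to just 5, so r2c4=5.
Step 12. [r4c6∈{3}] r4c6 has the single candidate 3. So r4c6=3.
Step 13. [r2c6∈{1}] only 1 remains possible at r2c6 ⇒ r2c6=1.
Step 14. [r1c5∈{6}] r1c5 has the single candidate 6, so r1c5=6.
Step 15. [r3c3∈{4}] nothing but 4 survives at r3c3, so r3c3=4.
Step 16. [r4c3∈{1}] only 1 remains possible at r4c3 ⇒ r4c3=1.
Step 17. [r1c3∈{3}] r1c3's peers cover all but 3. So r1c3=3.
Step 18. [r5c3∈{5}] nothing but 5 survives at r5c3. So r5c3=5.

Answer: 5 1 3 2 6 4 / 2 4 6 5 3 1 / 3 2 4 1 5 6 / 6 5 1 4 2 3 / 4 6 5 3 1 2 / 1 3 2 6 4 5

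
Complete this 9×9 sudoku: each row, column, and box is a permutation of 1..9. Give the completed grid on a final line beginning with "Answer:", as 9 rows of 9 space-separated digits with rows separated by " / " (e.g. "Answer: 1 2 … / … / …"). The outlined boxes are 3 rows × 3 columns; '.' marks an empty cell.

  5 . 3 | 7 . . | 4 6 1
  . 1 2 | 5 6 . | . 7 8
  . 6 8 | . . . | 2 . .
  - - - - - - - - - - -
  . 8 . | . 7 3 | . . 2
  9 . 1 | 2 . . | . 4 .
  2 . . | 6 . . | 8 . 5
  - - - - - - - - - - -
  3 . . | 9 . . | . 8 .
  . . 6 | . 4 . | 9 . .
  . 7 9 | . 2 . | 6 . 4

Step 1. [r7c7∈{1,5,7}] r7c7 is the only open cell in col 7 admitting 5, so r7c7=5.
Step 2. [r7c5∈{1}] nothing but 1 survives at r7c5 ⇒ r7c5=1.
Step 3. [r2c6∈{4,9}] 9 has one home in row 2: r2c6, so r2c6=9.
Step 4. [r8c2∈{2,5}] across box 7, 5 lands solely at r8c2 ⇒ r8c2=5.
Step 5. [r4c8∈{1,9}] 9 has one home in row 4: r4c8 ⇒ r4c8=9.
Step 6. [r3c5∈{3}] nothing but 3 survives at r3c5 ⇒ r3c5=3.
Step 7. [r7c9∈{7}] nothing but 7 survives at r7c9. So r7c9=7.
Step 8. [r8c9∈{3}] nothing but 3 survives at r8c9 ⇒ r8c9=3.
Step 9. [r8c4∈{8}] only 8 remains possible at r8c4 ⇒ r8c4=8.
Step 10. [r7c3∈{4}] r7c3 is down to just 4. So r7c3=4.
Step 11. [r6c2∈{3,4}] 4 has one home in col 2: r6c2. So r6c2=4.
Step 12. [r6c6∈{1}] r6c6 is down to just 1 ⇒ r6c6=1.
Step 13. [r5c5∈{5,8}] col 5 places 5 nowhere but r5c5. So r5c5=5.
Step 14. [r3c6∈{4}] nothing but 4 survives at r3c6. So r3c6=4.
Step 15. [r8c1∈{1}] only 1 remains possible at r8c1. So r8c1=1.
Step 16. [r5c7∈{3,7}] row 5 places 7 nowhere but r5c7, so r5c7=7.
Step 17. [r1c6∈{2,8}] row 1 places 2 nowhere but r1c6. So r1c6=2.
Step 18. [r3c9∈{9}] r3c9 is down to just 9, so r3c9=9.
Step 19. [r4c3∈{5}] r4c3 is down to just 5 ⇒ r4c3=5.
Step 20. [r4c7∈{1}] r4c7's peers cover all but 1, so r4c7=1.
Step 21. [r5c9∈{6}] r5c9 is down to just 6 ⇒ r5c9=6.
Step 22. [r5c6∈{8}] only 8 remains possible at r5c6, so r5c6=8.
Step 23. [r1c5∈{8}] only 8 remains possible at r1c5. So r1c5=8.
Step 24. [r5c2∈{3}] r5c2's peers cover all but 3, so r5c2=3.
Step 25. [r3c4∈{1}] r3c4's peers cover all but 1, so r3c4=1.
Step 26. [r9c8∈{1}] r9c8 is down to just 1. So r9c8=1.
Step 27. [r7c6∈{6}] nothing but 6 survives at r7c6. So r7c6=6.
Step 28. [r9c4∈{3}] r9c4 is down to just 3, so r9c4=3.
Step 29. [r8c6∈{7}] r8c6 has the single candidate 7. So r8c6=7.
Step 30. [r8c8∈{2}] r8c8 has the single candidate 2 ⇒ r8c8=2.
Step 31. [r7c2∈{2}] r7c2's peers cover all but 2, so r7c2=2.
Step 32. [r2c7∈{3}] r2c7 is down to just 3 ⇒ r2c7=3.
Step 33. [r3c8∈{5}] r3c8's peers cover all but 5. So r3c8=5.
Step 34. [r1c2∈{9}] nothing but 9 survives at r1c2. So r1c2=9.
Step 35. [r6c3∈{7}] r6c3 has the single candidate 7. So r6c3=7.
Step 36. [r2c1∈{4}] nothing but 4 survives at r2c1 ⇒ r2c1=4.
Step 37. [r4c4∈{4}] only 4 remains possible at r4c4, so r4c4=4.
Step 38. [r6c8∈{3}] r6c8's peers cover all but 3 ⇒ r6c8=3.
Step 39. [r9c6∈{5}] only 5 remains possible at r9c6. So r9c6=5.
Step 40. [r3c1∈{7}] r3c1's peers cover all but 7, so r3c1=7.
Step 41. [r6c5∈{9}] r6c5's peers cover all but 9, so r6c5=9.
Step 42. [r4c1∈{6}] r4c1 is down to just 6. So r4c1=6.
Step 43. [r9c1∈{8}] nothing but 8 survives at r9c1, so r9c1=8.

Answer: 5 9 3 7 8 2 4 6 1 / 4 1 2 5 6 9 3 7 8 / 7 6 8 1 3 4 2 5 9 / 6 8 5 4 7 3 1 9 2 / 9 3 1 2 5 8 7 4 6 / 2 4 7 6 9 1 8 3 5 / 3 2 4 9 1 6 5 8 7 / 1 5 6 8 4 7 9 2 3 / 8 7 9 3 2 5 6 1 4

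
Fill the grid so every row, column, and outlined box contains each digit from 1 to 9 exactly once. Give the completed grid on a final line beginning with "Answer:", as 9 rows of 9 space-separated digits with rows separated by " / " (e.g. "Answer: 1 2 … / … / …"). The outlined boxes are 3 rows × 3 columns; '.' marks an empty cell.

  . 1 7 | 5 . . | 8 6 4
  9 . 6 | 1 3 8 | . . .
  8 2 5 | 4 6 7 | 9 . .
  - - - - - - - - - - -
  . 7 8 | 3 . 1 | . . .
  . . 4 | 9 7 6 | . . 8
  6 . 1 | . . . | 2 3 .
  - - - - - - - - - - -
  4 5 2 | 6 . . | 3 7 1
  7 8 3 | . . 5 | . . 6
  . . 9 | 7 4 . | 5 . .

Step 1. [r9c9∈{2}] nothing but 2 survives at r9c9, so r9c9=2.
Step 2. [r4c5∈{2,5}] box 5 places 2 nowhere but r4c5 ⇒ r4c5=2.
Step 3. [r6c9∈{5,7,9}] in row 6, 7 fits only at r6c9, so r6c9=7.
Step 4. [r8c8∈{4,9}] across box 9, 9 lands solely at r8c8 ⇒ r8c8=9.
Step 5. [r4c1∈{5}] r4c1 has the single candidate 5, so r4c1=5.
Step 6. [r1c5∈{9}] only 9 remains possible at r1c5, so r1c5=9.
Step 7. [r5c8∈{1,5}] in row 5, 5 fits only at r5c8, so r5c8=5.
Step 8. [r8c7∈{4}] r8c7 has the single candidate 4. So r8c7=4.
Step 9. [r7c5∈{8}] only 8 remains possible at r7c5 ⇒ r7c5=8.
Step 10. [r1c1∈{3}] nothing but 3 survives at r1c1 ⇒ r1c1=3.
Step 11. [r9c8∈{8}] nothing but 8 survives at r9c8 ⇒ r9c8=8.
Step 12. [r2c2∈{4}] r2c2 has the single candidate 4. So r2c2=4.
Step 13. [r6c4∈{8}] nothing but 8 survives at r6c4. So r6c4=8.
Step 14. [r9c2∈{6}] r9c2's peers cover all but 6. So r9c2=6.
Step 15. [r2c7∈{7}] r2c7 is down to just 7 ⇒ r2c7=7.
Step 16. [r9c6∈{3}] r9c6's peers cover all but 3, so r9c6=3.
Step 17. [r5c2∈{3}] nothing but 3 survives at r5c2, so r5c2=3.
Step 18. [r2c9∈{5}] r2c9's peers cover all but 5, so r2c9=5.
Step 19. [r6c5∈{5}] only 5 remains possible at r6c5. So r6c5=5.
Step 20. [r3c9∈{3}] r3c9 has the single candidate 3 ⇒ r3c9=3.
Step 21. [r5c7∈{1}] only 1 remains possible at r5c7 ⇒ r5c7=1.
Step 22. [r3c8∈{1}] nothing but 1 survives at r3c8 ⇒ r3c8=1.
Step 23. [r8c4∈{2}] r8c4's peers cover all but 2. So r8c4=2.
Step 24. [r4c7∈{6}] r4c7 is down to just 6 ⇒ r4c7=6.
Step 25. [r4c9∈{9}] r4c9 has the single candidate 9 ⇒ r4c9=9.
Step 26. [r1c6∈{2}] r1c6 has the single candidate 2 ⇒ r1c6=2.
Step 27. [r6c2∈{9}] r6c2's peers cover all but 9, so r6c2=9.
Step 28. [r5c1∈{2}] only 2 remains possible at r5c1 ⇒ r5c1=2.
Step 29. [r9c1∈{1}] r9c1 has the single candidate 1. So r9c1=1.
Step 30. [r8c5∈{1}] r8c5 has the single candidate 1 ⇒ r8c5=1.
Step 31. [r7c6∈{9}] only 9 remains possible at r7c6, so r7c6=9.
Step 32. [r4c8∈{4}] r4c8 is down to just 4, so r4c8=4.
Step 33. [r6c6∈{4}] r6c6 has the single candidate 4. So r6c6=4.
Step 34. [r2c8∈{2}] r2c8 has the single candidate 2, so r2c8=2.

Answer: 3 1 7 5 9 2 8 6 4 / 9 4 6 1 3 8 7 2 5 / 8 2 5 4 6 7 9 1 3 / 5 7 8 3 2 1 6 4 9 / 2 3 4 9 7 6 1 5 8 / 6 9 1 8 5 4 2 3 7 / 4 5 2 6 8 9 3 7 1 / 7 8 3 2 1 5 4 9 6 / 1 6 9 7 4 3 5 8 2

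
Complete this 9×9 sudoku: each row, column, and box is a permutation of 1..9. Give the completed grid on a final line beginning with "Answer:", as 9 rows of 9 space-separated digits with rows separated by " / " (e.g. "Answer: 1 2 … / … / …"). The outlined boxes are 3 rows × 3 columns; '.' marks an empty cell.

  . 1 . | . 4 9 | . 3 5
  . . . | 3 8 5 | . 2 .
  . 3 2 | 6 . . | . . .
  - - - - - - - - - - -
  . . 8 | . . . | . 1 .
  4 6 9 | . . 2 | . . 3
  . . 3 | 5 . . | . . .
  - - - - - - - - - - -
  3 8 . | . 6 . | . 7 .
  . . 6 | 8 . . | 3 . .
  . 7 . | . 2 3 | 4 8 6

Step 1. [r6c6∈{1,4,6,7,8}] col 6 places 8 nowhere but r6c6 ⇒ r6c6=8.
Step 2. [r3c9∈{1,4,7,8,9}] in col 9, 8 fits only at r3c9 ⇒ r3c9=8.
Step 3. [r8c5∈{1,5,7,9}] r8c5 is the only open cell in col 5 admitting 5, so r8c5=5.
Step 4. [r8c8∈{9}] nothing but 9 survives at r8c8. So r8c8=9.
Step 5. [r6c2∈{2}] r6c2 is down to just 2, so r6c2=2.
Step 6. [r1c3∈{7}] r1c3's peers cover all but 7. So r1c3=7.
Step 7. [r7c7∈{1,2,5}] across box 9, 5 lands solely at r7c7, so r7c7=5.
Step 8. [r9c1∈{1,5,9}] 9 has one home in box 7: r9c1 ⇒ r9c1=9.
Step 9. [r3c7∈{1,7,9}] 9 has one home in row 3: r3c7. So r3c7=9.
Step 10. [r9c4∈{1}] only 1 remains possible at r9c4, so r9c4=1.
Step 11. [r5c4∈{7}] r5c4 has the single candidate 7. So r5c4=7.
Step 12. [r7c6∈{4}] only 4 remains possible at r7c6. So r7c6=4.
Step 13. [r1c7∈{6}] r1c7 has the single candidate 6 ⇒ r1c7=6.
Step 14. [r6c7∈{7}] r6c7's peers cover all but 7. So r6c7=7.
Step 15. [r7c9∈{1,2}] r7c9 is the only open cell in row 7 admitting 2, so r7c9=2.
Step 16. [r8c9∈{1}] r8c9 has the single candidate 1, so r8c9=1.
Step 17. [r5c5∈{1}] only 1 remains possible at r5c5, so r5c5=1.
Step 18. [r6c5∈{9}] nothing but 9 survives at r6c5, so r6c5=9.
Step 19. [r6c9∈{4}] nothing but 4 survives at r6c9, so r6c9=4.
Step 20. [r3c6∈{1,7}] in row 3, 1 fits only at r3c6. So r3c6=1.
Step 21. [r3c1∈{5}] r3c1 has the single candidate 5. So r3c1=5.
Step 22. [r8c2∈{4}] r8c2 has the single candidate 4. So r8c2=4.
Step 23. [r4c1∈{7}] r4c1 has the single candidate 7. So r4c1=7.
Step 24. [r2c1∈{6}] r2c1's peers cover all but 6 ⇒ r2c1=6.
Step 25. [r8c1∈{2}] r8c1 has the single candidate 2. So r8c1=2.
Step 26. [r9c3∈{5}] only 5 remains possible at r9c3. So r9c3=5.
Step 27. [r7c3∈{1}] r7c3's peers cover all but 1 ⇒ r7c3=1.
Step 28. [r4c5∈{3}] only 3 remains possible at r4c5, so r4c5=3.
Step 29. [r1c4∈{2}] r1c4 is down to just 2 ⇒ r1c4=2.
Step 30. [r5c7∈{8}] nothing but 8 survives at r5c7 ⇒ r5c7=8.
Step 31. [r7c4∈{9}] r7c4 has the single candidate 9. So r7c4=9.
Step 32. [r3c8∈{4}] r3c8 is down to just 4, so r3c8=4.
Step 33. [r4c2∈{5}] r4c2 is down to just 5. So r4c2=5.
Step 34. [r2c7∈{1}] r2c7's peers cover all but 1. So r2c7=1.
Step 35. [r5c8∈{5}] only 5 remains possible at r5c8. So r5c8=5.
Step 36. [r8c6∈{7}] nothing but 7 survives at r8c6, so r8c6=7.
Step 37. [r1c1∈{8}] nothing but 8 survives at r1c1. So r1c1=8.
Step 38. [r6c8∈{6}] r6c8 has the single candidate 6, so r6c8=6.
Step 39. [r6c1∈{1}] nothing but 1 survives at r6c1 ⇒ r6c1=1.
Step 40. [r4c7∈{2}] r4c7 has the single candidate 2. So r4c7=2.
Step 41. [r3c5∈{7}] nothing but 7 survives at r3c5 ⇒ r3c5=7.
Step 42. [r4c6∈{6}] r4c6's peers cover all but 6. So r4c6=6.
Step 43. [r4c4∈{4}] nothing but 4 survives at r4c4 ⇒ r4c4=4.
Step 44. [r2c3∈{4}] nothing but 4 survives at r2c3. So r2c3=4.
Step 45. [r2c9∈{7}] r2c9 has the single candidate 7, so r2c9=7.
Step 46. [r4c9∈{9}] r4c9's peers cover all but 9 ⇒ r4c9=9.
Step 47. [r2c2∈{9}] r2c2 is down to just 9. So r2c2=9.

Answer: 8 1 7 2 4 9 6 3 5 / 6 9 4 3 8 5 1 2 7 / 5 3 2 6 7 1 9 4 8 / 7 5 8 4 3 6 2 1 9 / 4 6 9 7 1 2 8 5 3 / 1 2 3 5 9 8 7 6 4 / 3 8 1 9 6 4 5 7 2 / 2 4 6 8 5 7 3 9 1 / 9 7 5 1 2 3 4 8 6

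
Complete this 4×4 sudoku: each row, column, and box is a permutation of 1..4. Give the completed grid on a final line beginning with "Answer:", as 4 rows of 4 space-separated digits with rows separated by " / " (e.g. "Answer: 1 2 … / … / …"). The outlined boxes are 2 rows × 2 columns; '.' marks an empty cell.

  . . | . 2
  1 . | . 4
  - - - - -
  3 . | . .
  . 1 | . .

Step 1. [r4c1∈{2,4}] across col 1, 2 lands solely at r4c1, so r4c1=2.
Step 2. [r2c3∈{3}] r2c3 is down to just 3. So r2c3=3.
Step 3. [r3c3∈{1,2,4}] across row 3, 2 lands solely at r3c3. So r3c3=2.
Step 4. [r1c1∈{4}] r1c1's peers cover all but 4 ⇒ r1c1=4.
Step 5. [r4c4∈{3}] only 3 remains possible at r4c4, so r4c4=3.
Step 6. [r3c2∈{4}] r3c2 is down to just 4. So r3c2=4.
Step 7. [r1c3∈{1}] only 1 remains possible at r1c3, so r1c3=1.
Step 8. [r4c3∈{4}] r4c3 has the single candidate 4. So r4c3=4.
Step 9. [r3c4∈{1}] only 1 remains possible at r3c4, so r3c4=1.
Step 10. [r2c2∈{2}] r2c2 has the single candidate 2 ⇒ r2c2=2.
Step 11. [r1c2∈{3}] r1c2's peers cover all but 3, so r1c2=3.

Answer: 4 3 1 2 / 1 2 3 4 / 3 4 2 1 / 2 1 4 3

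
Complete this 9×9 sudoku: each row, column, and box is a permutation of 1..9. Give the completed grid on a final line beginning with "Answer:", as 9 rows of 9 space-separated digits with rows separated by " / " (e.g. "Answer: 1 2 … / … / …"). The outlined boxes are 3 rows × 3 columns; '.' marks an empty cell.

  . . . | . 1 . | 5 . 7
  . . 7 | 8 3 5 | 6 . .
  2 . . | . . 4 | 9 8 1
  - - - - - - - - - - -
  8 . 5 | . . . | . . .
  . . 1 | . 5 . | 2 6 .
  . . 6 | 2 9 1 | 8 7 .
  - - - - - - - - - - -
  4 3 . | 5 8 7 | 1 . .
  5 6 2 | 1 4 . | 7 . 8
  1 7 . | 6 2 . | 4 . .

Step 1. [r1c8∈{2,3,4}] across box 3, 3 lands solely at r1c8. So r1c8=3.
Step 2. [r8c8∈{9}] nothing but 9 survives at r8c8 ⇒ r8c8=9.
Step 3. [r4c7∈{3}] nothing but 3 survives at r4c7. So r4c7=3.
Step 4. [r6c2∈{4}] only 4 remains possible at r6c2. So r6c2=4.
Step 5. [r5c2∈{9}] r5c2's peers cover all but 9. So r5c2=9.
Step 6. [r5c4∈{3,4,7}] in col 4, 3 fits only at r5c4, so r5c4=3.
Step 7. [r3c5∈{6,7}] across row 3, 6 lands solely at r3c5. So r3c5=6.
Step 8. [r9c6∈{3,9}] across box 8, 9 lands solely at r9c6 ⇒ r9c6=9.
Step 9. [r5c9∈{4}] r5c9 is down to just 4, so r5c9=4.
Step 10. [r2c1∈{9}] r2c1's peers cover all but 9, so r2c1=9.
Step 11. [r2c9∈{2}] r2c9 is down to just 2, so r2c9=2.
Step 12. [r4c4∈{4,7}] in row 4, 4 fits only at r4c4. So r4c4=4.
Step 13. [r9c9∈{3,5}] in row 9, 3 fits only at r9c9, so r9c9=3.
Step 14. [r9c3∈{8}] r9c3 has the single candidate 8. So r9c3=8.
Step 15. [r4c5∈{7}] r4c5 has the single candidate 7. So r4c5=7.
Step 16. [r3c3∈{3}] nothing but 3 survives at r3c3. So r3c3=3.
Step 17. [r6c9∈{5}] r6c9's peers cover all but 5, so r6c9=5.
Step 18. [r4c9∈{9}] r4c9's peers cover all but 9. So r4c9=9.
Step 19. [r2c8∈{4}] r2c8 has the single candidate 4. So r2c8=4.
Step 20. [r7c9∈{6}] nothing but 6 survives at r7c9. So r7c9=6.
Step 21. [r1c3∈{4}] only 4 remains possible at r1c3 ⇒ r1c3=4.
Step 22. [r7c3∈{9}] only 9 remains possible at r7c3. So r7c3=9.
Step 23. [r1c2∈{8}] only 8 remains possible at r1c2, so r1c2=8.
Step 24. [r1c6∈{2}] nothing but 2 survives at r1c6. So r1c6=2.
Step 25. [r8c6∈{3}] r8c6's peers cover all but 3 ⇒ r8c6=3.
Step 26. [r5c1∈{7}] r5c1 is down to just 7. So r5c1=7.
Step 27. [r1c4∈{9}] r1c4 is down to just 9 ⇒ r1c4=9.
Step 28. [r9c8∈{5}] only 5 remains possible at r9c8, so r9c8=5.
Step 29. [r3c2∈{5}] r3c2's peers cover all but 5. So r3c2=5.
Step 30. [r1c1∈{6}] r1c1's peers cover all but 6 ⇒ r1c1=6.
Step 31. [r4c8∈{1}] r4c8 has the single candidate 1. So r4c8=1.
Step 32. [r4c2∈{2}] nothing but 2 survives at r4c2. So r4c2=2.
Step 33. [r2c2∈{1}] r2c2 has the single candidate 1. So r2c2=1.
Step 34. [r4c6∈{6}] r4c6 has the single candidate 6. So r4c6=6.
Step 35. [r3c4∈{7}] nothing but 7 survives at r3c4, so r3c4=7.
Step 36. [r5c6∈{8}] only 8 remains possible at r5c6, so r5c6=8.
Step 37. [r6c1∈{3}] only 3 remains possible at r6c1 ⇒ r6c1=3.
Step 38. [r7c8∈{2}] nothing but 2 survives at r7c8 ⇒ r7c8=2.

Answer: 6 8 4 9 1 2 5 3 7 / 9 1 7 8 3 5 6 4 2 / 2 5 3 7 6 4 9 8 1 / 8 2 5 4 7 6 3 1 9 / 7 9 1 3 5 8 2 6 4 / 3 4 6 2 9 1 8 7 5 / 4 3 9 5 8 7 1 2 6 / 5 6 2 1 4 3 7 9 8 / 1 7 8 6 2 9 4 5 3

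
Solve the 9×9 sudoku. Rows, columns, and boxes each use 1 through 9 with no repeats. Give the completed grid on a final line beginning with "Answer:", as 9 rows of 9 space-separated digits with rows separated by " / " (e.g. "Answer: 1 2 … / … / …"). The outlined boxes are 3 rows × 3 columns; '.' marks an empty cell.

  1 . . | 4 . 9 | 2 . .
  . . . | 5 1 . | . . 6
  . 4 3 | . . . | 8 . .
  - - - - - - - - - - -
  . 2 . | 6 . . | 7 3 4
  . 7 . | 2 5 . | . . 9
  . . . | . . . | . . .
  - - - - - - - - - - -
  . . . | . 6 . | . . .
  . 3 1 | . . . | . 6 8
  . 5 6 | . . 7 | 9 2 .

Step 1. [r6c2∈{1,6,8,9}] 1 has one home in col 2: r6c2, so r6c2=1.
Step 2. [r8c1∈{2,4,7,9}] row 8 places 7 nowhere but r8c1, so r8c1=7.
Step 3. [r3c4∈{7}] nothing but 7 survives at r3c4. So r3c4=7.
Step 4. [r6c5∈{3,4,7,8,9}] 7 has one home in row 6: r6c5 ⇒ r6c5=7.
Step 5. [r3c5∈{2}] r3c5 is down to just 2, so r3c5=2.
Step 6. [r8c4∈{9}] r8c4's peers cover all but 9. So r8c4=9.
Step 7. [r8c5∈{4}] nothing but 4 survives at r8c5 ⇒ r8c5=4.
Step 8. [r8c7∈{5}] nothing but 5 survives at r8c7 ⇒ r8c7=5.
Step 9. [r9c1∈{4,8}] 4 has one home in row 9: r9c1 ⇒ r9c1=4.
Step 10. [r7c6∈{1,2,3,5,8}] in row 7, 5 fits only at r7c6. So r7c6=5.
Step 11. [r4c5∈{8,9}] col 5 places 9 nowhere but r4c5, so r4c5=9.
Step 12. [r1c2∈{6,8}] r1c2 is the only open cell in row 1 admitting 6 ⇒ r1c2=6.
Step 13. [r4c6∈{1,8}] row 4 places 1 nowhere but r4c6. So r4c6=1.
Step 14. [r6c7∈{6}] r6c7 is down to just 6 ⇒ r6c7=6.
Step 15. [r5c1∈{3,6,8}] r5c1 is the only open cell in row 5 admitting 6, so r5c1=6.
Step 16. [r6c1∈{3,5,8,9}] col 1 places 3 nowhere but r6c1, so r6c1=3.
Step 17. [r6c4∈{8}] only 8 remains possible at r6c4 ⇒ r6c4=8.
Step 18. [r2c6∈{3,8}] 8 has one home in col 6: r2c6. So r2c6=8.
Step 19. [r2c2∈{9}] r2c2 is down to just 9, so r2c2=9.
Step 20. [r1c3∈{5,7,8}] 8 has one home in row 1: r1c3 ⇒ r1c3=8.
Step 21. [r6c8∈{5}] r6c8 has the single candidate 5 ⇒ r6c8=5.
Step 22. [r1c9∈{3,5,7}] row 1 places 5 nowhere but r1c9. So r1c9=5.
Step 23. [r7c9∈{1,3,7}] col 9 places 7 nowhere but r7c9, so r7c9=7.
Step 24. [r9c9∈{1,3}] in col 9, 3 fits only at r9c9, so r9c9=3.
Step 25. [r7c1∈{2,8,9}] col 1 places 9 nowhere but r7c1, so r7c1=9.
Step 26. [r5c3∈{4}] only 4 remains possible at r5c3 ⇒ r5c3=4.
Step 27. [r2c3∈{2,7}] 7 has one home in col 3: r2c3 ⇒ r2c3=7.
Step 28. [r5c7∈{1}] only 1 remains possible at r5c7 ⇒ r5c7=1.
Step 29. [r7c8∈{1,4}] 1 has one home in box 9: r7c8, so r7c8=1.
Step 30. [r2c8∈{4}] only 4 remains possible at r2c8 ⇒ r2c8=4.
Step 31. [r4c1∈{5,8}] 8 has one home in row 4: r4c1 ⇒ r4c1=8.
Step 32. [r4c3∈{5}] r4c3 is down to just 5 ⇒ r4c3=5.
Step 33. [r2c7∈{3}] r2c7's peers cover all but 3 ⇒ r2c7=3.
Step 34. [r6c9∈{2}] only 2 remains possible at r6c9. So r6c9=2.
Step 35. [r7c3∈{2}] r7c3 has the single candidate 2, so r7c3=2.
Step 36. [r2c1∈{2}] only 2 remains possible at r2c1. So r2c1=2.
Step 37. [r7c2∈{8}] r7c2 is down to just 8. So r7c2=8.
Step 38. [r9c4∈{1}] r9c4 has the single candidate 1. So r9c4=1.
Step 39. [r1c8∈{7}] nothing but 7 survives at r1c8 ⇒ r1c8=7.
Step 40. [r7c4∈{3}] nothing but 3 survives at r7c4, so r7c4=3.
Step 41. [r5c8∈{8}] nothing but 8 survives at r5c8 ⇒ r5c8=8.
Step 42. [r3c8∈{9}] r3c8 is down to just 9 ⇒ r3c8=9.
Step 43. [r3c9∈{1}] r3c9 has the single candidate 1. So r3c9=1.
Step 44. [r5c6∈{3}] r5c6 is down to just 3, so r5c6=3.
Step 45. [r7c7∈{4}] only 4 remains possible at r7c7 ⇒ r7c7=4.
Step 46. [r9c5∈{8}] r9c5 has the single candidate 8. So r9c5=8.
Step 47. [r6c6∈{4}] nothing but 4 survives at r6c6 ⇒ r6c6=4.
Step 48. [r3c1∈{5}] nothing but 5 survives at r3c1, so r3c1=5.
Step 49. [r1c5∈{3}] r1c5's peers cover all but 3 ⇒ r1c5=3.
Step 50. [r8c6∈{2}] r8c6 is down to just 2. So r8c6=2.
Step 51. [r3c6∈{6}] nothing but 6 survives at r3c6. So r3c6=6.
Step 52. [r6c3∈{9}] only 9 remains possible at r6c3. So r6c3=9.

Answer: 1 6 8 4 3 9 2 7 5 / 2 9 7 5 1 8 3 4 6 / 5 4 3 7 2 6 8 9 1 / 8 2 5 6 9 1 7 3 4 / 6 7 4 2 5 3 1 8 9 / 3 1 9 8 7 4 6 5 2 / 9 8 2 3 6 5 4 1 7 / 7 3 1 9 4 2 5 6 8 / 4 5 6 1 8 7 9 2 3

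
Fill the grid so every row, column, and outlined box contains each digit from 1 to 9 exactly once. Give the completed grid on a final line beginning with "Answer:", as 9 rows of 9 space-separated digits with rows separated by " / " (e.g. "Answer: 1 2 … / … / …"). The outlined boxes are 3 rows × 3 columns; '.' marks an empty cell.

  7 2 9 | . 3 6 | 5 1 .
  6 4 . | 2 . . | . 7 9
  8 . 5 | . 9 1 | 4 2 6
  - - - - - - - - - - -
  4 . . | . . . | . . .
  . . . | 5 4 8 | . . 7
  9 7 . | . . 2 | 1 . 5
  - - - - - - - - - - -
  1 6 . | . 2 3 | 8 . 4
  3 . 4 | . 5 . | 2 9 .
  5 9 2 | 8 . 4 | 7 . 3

Step 1. [r6c5∈{6}] nothing but 6 survives at r6c5, so r6c5=6.
Step 2. [r3c2∈{3}] r3c2 has the single candidate 3 ⇒ r3c2=3.
Step 3. [r3c4∈{7}] nothing but 7 survives at r3c4. So r3c4=7.
Step 4. [r5c7∈{3,6,9}] across row 5, 9 lands solely at r5c7. So r5c7=9.
Step 5. [r4c7∈{3,6}] r4c7 is the only open cell in col 7 admitting 6 ⇒ r4c7=6.
Step 6. [r6c4∈{3}] r6c4's peers cover all but 3. So r6c4=3.
Step 7. [r5c2∈{1}] r5c2 is down to just 1, so r5c2=1.
Step 8. [r6c3∈{8}] r6c3's peers cover all but 8 ⇒ r6c3=8.
Step 9. [r5c8∈{3}] r5c8 is down to just 3. So r5c8=3.
Step 10. [r4c5∈{1,7}] r4c5 is the only open cell in col 5 admitting 7. So r4c5=7.
Step 11. [r4c4∈{1,9}] r4c4 is the only open cell in row 4 admitting 1 ⇒ r4c4=1.
Step 12. [r4c9∈{2,8}] r4c9 is the only open cell in row 4 admitting 2. So r4c9=2.
Step 13. [r9c5∈{1}] r9c5 has the single candidate 1. So r9c5=1.
Step 14. [r5c1∈{2}] r5c1's peers cover all but 2, so r5c1=2.
Step 15. [r7c8∈{5}] only 5 remains possible at r7c8 ⇒ r7c8=5.
Step 16. [r4c8∈{8}] r4c8 is down to just 8 ⇒ r4c8=8.
Step 17. [r2c5∈{8}] r2c5 has the single candidate 8 ⇒ r2c5=8.
Step 18. [r4c6∈{9}] only 9 remains possible at r4c6, so r4c6=9.
Step 19. [r7c4∈{9}] only 9 remains possible at r7c4, so r7c4=9.
Step 20. [r8c9∈{1}] r8c9 has the single candidate 1, so r8c9=1.
Step 21. [r8c4∈{6}] r8c4's peers cover all but 6 ⇒ r8c4=6.
Step 22. [r1c9∈{8}] r1c9 is down to just 8 ⇒ r1c9=8.
Step 23. [r2c3∈{1}] r2c3 has the single candidate 1, so r2c3=1.
Step 24. [r2c7∈{3}] r2c7 is down to just 3, so r2c7=3.
Step 25. [r5c3∈{6}] r5c3 is down to just 6. So r5c3=6.
Step 26. [r1c4∈{4}] nothing but 4 survives at r1c4. So r1c4=4.
Step 27. [r9c8∈{6}] r9c8 is down to just 6, so r9c8=6.
Step 28. [r2c6∈{5}] r2c6 is down to just 5 ⇒ r2c6=5.
Step 29. [r8c6∈{7}] only 7 remains possible at r8c6, so r8c6=7.
Step 30. [r6c8∈{4}] r6c8's peers cover all but 4. So r6c8=4.
Step 31. [r4c2∈{5}] r4c2 is down to just 5. So r4c2=5.
Step 32. [r7c3∈{7}] r7c3 is down to just 7, so r7c3=7.
Step 33. [r8c2∈{8}] nothing but 8 survives at r8c2, so r8c2=8.
Step 34. [r4c3∈{3}] nothing but 3 survives at r4c3, so r4c3=3.

Answer: 7 2 9 4 3 6 5 1 8 / 6 4 1 2 8 5 3 7 9 / 8 3 5 7 9 1 4 2 6 / 4 5 3 1 7 9 6 8 2 / 2 1 6 5 4 8 9 3 7 / 9 7 8 3 6 2 1 4 5 / 1 6 7 9 2 3 8 5 4 / 3 8 4 6 5 7 2 9 1 / 5 9 2 8 1 4 7 6 3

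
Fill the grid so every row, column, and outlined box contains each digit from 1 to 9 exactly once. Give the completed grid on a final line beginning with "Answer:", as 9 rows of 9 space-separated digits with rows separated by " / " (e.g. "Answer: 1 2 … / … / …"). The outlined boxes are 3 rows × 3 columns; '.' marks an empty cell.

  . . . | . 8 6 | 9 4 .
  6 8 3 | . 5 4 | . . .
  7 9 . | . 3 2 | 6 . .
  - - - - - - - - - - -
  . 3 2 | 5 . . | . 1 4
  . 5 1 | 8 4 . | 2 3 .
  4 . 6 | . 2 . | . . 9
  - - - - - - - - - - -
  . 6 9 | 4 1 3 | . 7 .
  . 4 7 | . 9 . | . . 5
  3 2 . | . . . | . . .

Step 1. [r7c7∈{8}] only 8 remains possible at r7c7. So r7c7=8.
Step 2. [r4c7∈{7}] only 7 remains possible at r4c7 ⇒ r4c7=7.
Step 3. [r2c7∈{1}] r2c7 has the single candidate 1 ⇒ r2c7=1.
Step 4. [r5c6∈{7,9}] across row 5, 7 lands solely at r5c6 ⇒ r5c6=7.
Step 5. [r2c8∈{2}] nothing but 2 survives at r2c8. So r2c8=2.
Step 6. [r9c3∈{5,8}] r9c3 is the only open cell in col 3 admitting 8, so r9c3=8.
Step 7. [r8c8∈{6}] r8c8 has the single candidate 6, so r8c8=6.
Step 8. [r3c8∈{5,8}] 5 has one home in box 3: r3c8, so r3c8=5.
Step 9. [r9c4∈{6,7}] in col 4, 6 fits only at r9c4, so r9c4=6.
Step 10. [r1c1∈{1,2,5}] in row 1, 2 fits only at r1c1 ⇒ r1c1=2.
Step 11. [r3c4∈{1}] r3c4's peers cover all but 1 ⇒ r3c4=1.
Step 12. [r1c4∈{7}] nothing but 7 survives at r1c4 ⇒ r1c4=7.
Step 13. [r4c1∈{8,9}] 8 has one home in row 4: r4c1, so r4c1=8.
Step 14. [r1c2∈{1}] nothing but 1 survives at r1c2 ⇒ r1c2=1.
Step 15. [r8c7∈{3}] only 3 remains possible at r8c7 ⇒ r8c7=3.
Step 16. [r6c4∈{3}] r6c4 is down to just 3. So r6c4=3.
Step 17. [r6c6∈{1}] only 1 remains possible at r6c6, so r6c6=1.
Step 18. [r4c6∈{9}] r4c6's peers cover all but 9, so r4c6=9.
Step 19. [r8c1∈{1}] r8c1 is down to just 1. So r8c1=1.
Step 20. [r2c4∈{9}] r2c4's peers cover all but 9, so r2c4=9.
Step 21. [r9c9∈{1}] r9c9 has the single candidate 1. So r9c9=1.
Step 22. [r9c7∈{4}] r9c7 is down to just 4 ⇒ r9c7=4.
Step 23. [r6c8∈{8}] nothing but 8 survives at r6c8, so r6c8=8.
Step 24. [r5c9∈{6}] r5c9 is down to just 6. So r5c9=6.
Step 25. [r4c5∈{6}] nothing but 6 survives at r4c5, so r4c5=6.
Step 26. [r6c7∈{5}] r6c7 has the single candidate 5. So r6c7=5.
Step 27. [r3c9∈{8}] only 8 remains possible at r3c9, so r3c9=8.
Step 28. [r9c5∈{7}] only 7 remains possible at r9c5, so r9c5=7.
Step 29. [r8c6∈{8}] r8c6 is down to just 8 ⇒ r8c6=8.
Step 30. [r8c4∈{2}] nothing but 2 survives at r8c4, so r8c4=2.
Step 31. [r2c9∈{7}] r2c9 is down to just 7 ⇒ r2c9=7.
Step 32. [r3c3∈{4}] nothing but 4 survives at r3c3 ⇒ r3c3=4.
Step 33. [r1c9∈{3}] r1c9 is down to just 3. So r1c9=3.
Step 34. [r9c6∈{5}] r9c6 is down to just 5. So r9c6=5.
Step 35. [r9c8∈{9}] r9c8 has the single candidate 9 ⇒ r9c8=9.
Step 36. [r5c1∈{9}] only 9 remains possible at r5c1, so r5c1=9.
Step 37. [r7c1∈{5}] r7c1 is down to just 5 ⇒ r7c1=5.
Step 38. [r1c3∈{5}] nothing but 5 survives at r1c3. So r1c3=5.
Step 39. [r7c9∈{2}] r7c9's peers cover all but 2 ⇒ r7c9=2.
Step 40. [r6c2∈{7}] only 7 remains possible at r6c2 ⇒ r6c2=7.

Answer: 2 1 5 7 8 6 9 4 3 / 6 8 3 9 5 4 1 2 7 / 7 9 4 1 3 2 6 5 8 / 8 3 2 5 6 9 7 1 4 / 9 5 1 8 4 7 2 3 6 / 4 7 6 3 2 1 5 8 9 / 5 6 9 4 1 3 8 7 2 / 1 4 7 2 9 8 3 6 5 / 3 2 8 6 7 5 4 9 1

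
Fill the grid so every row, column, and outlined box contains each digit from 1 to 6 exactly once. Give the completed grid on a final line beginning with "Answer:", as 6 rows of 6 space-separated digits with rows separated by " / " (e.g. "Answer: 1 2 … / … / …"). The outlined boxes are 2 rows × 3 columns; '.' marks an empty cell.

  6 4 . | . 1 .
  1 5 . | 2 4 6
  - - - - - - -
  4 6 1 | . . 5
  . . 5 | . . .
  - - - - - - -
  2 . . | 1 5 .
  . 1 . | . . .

Step 1. [r3c4∈{3}] r3c4 has the single candidate 3 ⇒ r3c4=3.
Step 2. [r6c5∈{2,3,6}] 3 has one home in col 5: r6c5, so r6c5=3.
Step 3. [r5c6∈{4}] nothing but 4 survives at r5c6, so r5c6=4.
Step 4. [r4c2∈{2,3}] across col 2, 2 lands solely at r4c2, so r4c2=2.
Step 5. [r6c4∈{6}] r6c4 has the single candidate 6 ⇒ r6c4=6.
Step 6. [r2c3∈{3}] r2c3 has the single candidate 3 ⇒ r2c3=3.
Step 7. [r6c3∈{4}] r6c3 is down to just 4, so r6c3=4.
Step 8. [r3c5∈{2}] r3c5's peers cover all but 2, so r3c5=2.
Step 9. [r4c1∈{3}] r4c1 is down to just 3. So r4c1=3.
Step 10. [r4c5∈{6}] r4c5 is down to just 6 ⇒ r4c5=6.
Step 11. [r5c3∈{6}] r5c3 has the single candidate 6 ⇒ r5c3=6.
Step 12. [r6c6∈{2}] r6c6's peers cover all but 2 ⇒ r6c6=2.
Step 13. [r1c4∈{5}] only 5 remains possible at r1c4. So r1c4=5.
Step 14. [r4c4∈{4}] r4c4's peers cover all but 4, so r4c4=4.
Step 15. [r1c3∈{2}] r1c3's peers cover all but 2. So r1c3=2.
Step 16. [r4c6∈{1}] only 1 remains possible at r4c6 ⇒ r4c6=1.
Step 17. [r1c6∈{3}] r1c6 has the single candidate 3. So r1c6=3.
Step 18. [r5c2∈{3}] r5c2 has the single candidate 3 ⇒ r5c2=3.
Step 19. [r6c1∈{5}] nothing but 5 survives at r6c1. So r6c1=5.

Answer: 6 4 2 5 1 3 / 1 5 3 2 4 6 / 4 6 1 3 2 5 / 3 2 5 4 6 1 / 2 3 6 1 5 4 / 5 1 4 6 3 2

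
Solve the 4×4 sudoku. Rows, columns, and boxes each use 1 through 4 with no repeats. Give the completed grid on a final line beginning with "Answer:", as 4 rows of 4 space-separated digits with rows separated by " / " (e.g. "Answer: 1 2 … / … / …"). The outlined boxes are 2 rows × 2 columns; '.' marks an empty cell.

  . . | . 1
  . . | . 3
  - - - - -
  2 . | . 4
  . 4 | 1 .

Step 1. [r4c1∈{3}] r4c1 has the single candidate 3. So r4c1=3.
Step 2. [r1c1∈{4}] only 4 remains possible at r1c1 ⇒ r1c1=4.
Step 3. [r1c3∈{2}] r1c3 has the single candidate 2. So r1c3=2.
Step 4. [r2c1∈{1}] r2c1 is down to just 1. So r2c1=1.
Step 5. [r4c4∈{2}] r4c4 is down to just 2 ⇒ r4c4=2.
Step 6. [r3c3∈{3}] r3c3's peers cover all but 3. So r3c3=3.
Step 7. [r2c3∈{4}] only 4 remains possible at r2c3, so r2c3=4.
Step 8. [r1c2∈{3}] only 3 remains possible at r1c2. So r1c2=3.
Step 9. [r3c2∈{1}] only 1 remains possible at r3c2, so r3c2=1.
Step 10. [r2c2∈{2}] only 2 remains possible at r2c2, so r2c2=2.

Answer: 4 3 2 1 / 1 2 4 3 / 2 1 3 4 / 3 4 1 2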